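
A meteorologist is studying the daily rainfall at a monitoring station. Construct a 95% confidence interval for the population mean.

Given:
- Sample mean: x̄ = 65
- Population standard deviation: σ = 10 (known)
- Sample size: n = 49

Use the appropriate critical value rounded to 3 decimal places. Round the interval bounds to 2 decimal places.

The population standard deviation σ is known, so use a z-interval (standard normal critical value).

For 95% confidence, z* = 1.96 (from standard normal table)

Standard error: SE = σ/√n = 10/√49 = 1.428571

Margin of error: E = z* × SE = 1.96 × 1.428571 = 2.8000

Z-interval: x̄ ± E = 65 ± 2.8000 = (62.2000, 67.8000)

Rounded to 2 decimal places:

(62.20, 67.80)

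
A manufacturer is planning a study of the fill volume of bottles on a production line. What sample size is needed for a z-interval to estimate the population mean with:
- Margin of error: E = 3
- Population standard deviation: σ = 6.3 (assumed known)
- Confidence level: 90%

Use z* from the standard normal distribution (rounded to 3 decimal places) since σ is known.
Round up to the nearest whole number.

Using z* since population σ is known (z-interval formula).

For 90% confidence, z* = 1.645 (from standard normal table)

Sample size formula for z-interval: n = (z*σ/E)²

n = (1.645 × 6.3 / 3)²
  = (3.454500)²
  = 11.9336

Round up to the nearest whole number: n = 12

12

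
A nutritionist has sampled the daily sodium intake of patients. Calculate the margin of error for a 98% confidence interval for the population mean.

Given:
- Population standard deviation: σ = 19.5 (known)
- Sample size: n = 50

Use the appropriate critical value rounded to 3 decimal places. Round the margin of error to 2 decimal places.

The population standard deviation σ is known, so use the z-interval margin of error formula.

For 98% confidence, z* = 2.326 (from standard normal table)

Margin of error formula for z-interval: E = z* × σ/√n

E = 2.326 × 19.5/√50
  = 2.326 × 2.757716
  = 6.4144

Rounded to 2 decimal places:

6.41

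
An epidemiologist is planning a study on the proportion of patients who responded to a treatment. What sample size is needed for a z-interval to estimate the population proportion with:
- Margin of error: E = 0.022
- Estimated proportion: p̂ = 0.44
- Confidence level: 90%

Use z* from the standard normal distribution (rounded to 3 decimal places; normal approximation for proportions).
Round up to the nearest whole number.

Using z* for proportion z-interval (normal approximation).

For 90% confidence, z* = 1.645 (from standard normal table)

Sample size formula for proportion z-interval: n = z*²p̂(1-p̂)/E²

n = 1.645² × 0.44 × 0.56 / 0.022²
  = 2.706025 × 0.2464 / 0.000484
  = 1377.6127

Round up to the nearest whole number: n = 1378

1378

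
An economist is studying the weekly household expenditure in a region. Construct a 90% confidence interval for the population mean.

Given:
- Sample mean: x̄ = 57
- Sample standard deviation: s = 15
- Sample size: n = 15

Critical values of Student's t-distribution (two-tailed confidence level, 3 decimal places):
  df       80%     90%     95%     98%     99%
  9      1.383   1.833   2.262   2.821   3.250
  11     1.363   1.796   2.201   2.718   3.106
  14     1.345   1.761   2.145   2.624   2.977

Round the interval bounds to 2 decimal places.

The population standard deviation σ is unknown (only the sample standard deviation s is given), so use a t-interval with df = n - 1 = 15 - 1 = 14.

For 90% confidence with df = 14, t* = 1.761 (from t-table)

Standard error: SE = s/√n = 15/√15 = 3.872983

Margin of error: E = t* × SE = 1.761 × 3.872983 = 6.8203

T-interval: x̄ ± E = 57 ± 6.8203 = (50.1797, 63.8203)

Rounded to 2 decimal places:

(50.18, 63.82)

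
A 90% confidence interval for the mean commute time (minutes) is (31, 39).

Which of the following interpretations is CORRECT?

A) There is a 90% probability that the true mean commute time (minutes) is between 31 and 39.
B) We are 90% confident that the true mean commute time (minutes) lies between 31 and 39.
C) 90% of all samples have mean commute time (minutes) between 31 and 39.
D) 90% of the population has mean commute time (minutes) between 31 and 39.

A confidence interval represents our confidence in the procedure, not a probability statement about the parameter.

Key concept: If we repeated this sampling process many times and computed a 90% CI each time, about 90% of those intervals would contain the true population parameter.

For this specific interval (31, 39):
- Midpoint (point estimate): 35
- Margin of error: 4

The correct interpretation is the one stating confidence that the true parameter lies in the interval — option B.

B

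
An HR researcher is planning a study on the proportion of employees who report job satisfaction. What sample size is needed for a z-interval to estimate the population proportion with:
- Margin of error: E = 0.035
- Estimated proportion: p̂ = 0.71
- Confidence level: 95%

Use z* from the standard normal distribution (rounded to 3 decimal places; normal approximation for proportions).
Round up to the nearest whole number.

Using z* for proportion z-interval (normal approximation).

For 95% confidence, z* = 1.96 (from standard normal table)

Sample size formula for proportion z-interval: n = z*²p̂(1-p̂)/E²

n = 1.96² × 0.71 × 0.29 / 0.035²
  = 3.8416 × 0.2059 / 0.001225
  = 645.7024

Round up to the nearest whole number: n = 646

646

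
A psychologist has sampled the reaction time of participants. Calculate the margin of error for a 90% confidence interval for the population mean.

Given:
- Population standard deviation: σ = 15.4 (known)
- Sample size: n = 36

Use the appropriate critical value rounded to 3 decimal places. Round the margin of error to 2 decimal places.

The population standard deviation σ is known, so use the z-interval margin of error formula.

For 90% confidence, z* = 1.645 (from standard normal table)

Margin of error formula for z-interval: E = z* × σ/√n

E = 1.645 × 15.4/√36
  = 1.645 × 2.566667
  = 4.2222

Rounded to 2 decimal places:

4.22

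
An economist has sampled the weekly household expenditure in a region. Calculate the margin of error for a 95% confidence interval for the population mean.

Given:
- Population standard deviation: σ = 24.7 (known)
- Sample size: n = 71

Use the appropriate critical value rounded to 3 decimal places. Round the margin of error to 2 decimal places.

The population standard deviation σ is known, so use the z-interval margin of error formula.

For 95% confidence, z* = 1.96 (from standard normal table)

Margin of error formula for z-interval: E = z* × σ/√n

E = 1.96 × 24.7/√71
  = 1.96 × 2.931351
  = 5.7454

Rounded to 2 decimal places:

5.75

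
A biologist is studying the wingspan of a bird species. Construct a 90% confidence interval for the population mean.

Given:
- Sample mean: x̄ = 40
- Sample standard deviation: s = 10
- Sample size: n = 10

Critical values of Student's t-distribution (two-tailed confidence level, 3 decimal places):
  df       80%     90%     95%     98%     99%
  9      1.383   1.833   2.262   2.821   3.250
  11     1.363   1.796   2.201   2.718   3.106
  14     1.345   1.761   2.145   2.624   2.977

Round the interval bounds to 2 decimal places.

The population standard deviation σ is unknown (only the sample standard deviation s is given), so use a t-interval with df = n - 1 = 10 - 1 = 9.

For 90% confidence with df = 9, t* = 1.833 (from t-table)

Standard error: SE = s/√n = 10/√10 = 3.162278

Margin of error: E = t* × SE = 1.833 × 3.162278 = 5.7965

T-interval: x̄ ± E = 40 ± 5.7965 = (34.2035, 45.7965)

Rounded to 2 decimal places:

(34.20, 45.80)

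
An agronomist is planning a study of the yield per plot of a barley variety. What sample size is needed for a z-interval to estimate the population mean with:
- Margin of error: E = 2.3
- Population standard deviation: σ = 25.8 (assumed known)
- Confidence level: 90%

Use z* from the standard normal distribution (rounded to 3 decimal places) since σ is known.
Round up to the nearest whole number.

Using z* since population σ is known (z-interval formula).

For 90% confidence, z* = 1.645 (from standard normal table)

Sample size formula for z-interval: n = (z*σ/E)²

n = (1.645 × 25.8 / 2.3)²
  = (18.452609)²
  = 340.4988

Round up to the nearest whole number: n = 341

341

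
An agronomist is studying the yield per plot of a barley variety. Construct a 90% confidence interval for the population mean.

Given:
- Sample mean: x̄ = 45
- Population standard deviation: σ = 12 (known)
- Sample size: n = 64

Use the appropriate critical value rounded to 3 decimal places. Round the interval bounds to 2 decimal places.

The population standard deviation σ is known, so use a z-interval (standard normal critical value).

For 90% confidence, z* = 1.645 (from standard normal table)

Standard error: SE = σ/√n = 12/√64 = 1.500000

Margin of error: E = z* × SE = 1.645 × 1.500000 = 2.4675

Z-interval: x̄ ± E = 45 ± 2.4675 = (42.5325, 47.4675)

Rounded to 2 decimal places:

(42.53, 47.47)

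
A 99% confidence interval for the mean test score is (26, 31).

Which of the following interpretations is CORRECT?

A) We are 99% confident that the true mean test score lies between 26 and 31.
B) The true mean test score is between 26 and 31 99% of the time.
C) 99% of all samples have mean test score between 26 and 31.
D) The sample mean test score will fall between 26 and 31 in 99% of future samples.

A confidence interval represents our confidence in the procedure, not a probability statement about the parameter.

Key concept: If we repeated this sampling process many times and computed a 99% CI each time, about 99% of those intervals would contain the true population parameter.

For this specific interval (26, 31):
- Midpoint (point estimate): 28.5
- Margin of error: 2.5

The correct interpretation is the one stating confidence that the true parameter lies in the interval — option A.

A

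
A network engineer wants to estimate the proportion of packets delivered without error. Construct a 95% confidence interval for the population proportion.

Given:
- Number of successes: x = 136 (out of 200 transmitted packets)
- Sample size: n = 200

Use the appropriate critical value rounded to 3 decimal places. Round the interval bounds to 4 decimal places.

Sample proportion: p̂ = 136/200 = 0.6800000

Check conditions for normal approximation:
  np̂ = 136 ≥ 10 ✓
  n(1-p̂) = 64 ≥ 10 ✓

The sample is large enough, so use a z-interval (normal approximation) for the proportion.

For 95% confidence, z* = 1.96 (from standard normal table)

Standard error: SE = √(p̂(1-p̂)/n) = √(0.6800000×0.3200000/200) = 0.032984845

Margin of error: E = z* × SE = 1.96 × 0.032984845 = 0.0646503

Z-interval: p̂ ± E = 0.6800000 ± 0.0646503 = (0.6153497, 0.7446503)

Rounded to 4 decimal places:

(0.6153, 0.7447)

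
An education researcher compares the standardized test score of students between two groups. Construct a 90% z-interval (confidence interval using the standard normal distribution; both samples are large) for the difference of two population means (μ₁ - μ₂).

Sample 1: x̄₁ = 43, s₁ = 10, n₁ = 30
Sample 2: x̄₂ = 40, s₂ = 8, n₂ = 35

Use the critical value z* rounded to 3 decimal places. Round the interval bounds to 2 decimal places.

Both samples are large (n₁ = 30 ≥ 30, n₂ = 35 ≥ 30), so a z-interval for the difference of means applies.

Point estimate: x̄₁ - x̄₂ = 43 - 40 = 3

Standard error: SE = √(s₁²/n₁ + s₂²/n₂)
= √(10²/30 + 8²/35)
= √(3.333333 + 1.828571)
= 2.271983

For 90% confidence, z* = 1.645 (from standard normal table)
Margin of error: E = z* × SE = 1.645 × 2.271983 = 3.7374

Z-interval: (x̄₁ - x̄₂) ± E = 3 ± 3.7374 = (-0.7374, 6.7374)

Rounded to 2 decimal places:

(-0.74, 6.74)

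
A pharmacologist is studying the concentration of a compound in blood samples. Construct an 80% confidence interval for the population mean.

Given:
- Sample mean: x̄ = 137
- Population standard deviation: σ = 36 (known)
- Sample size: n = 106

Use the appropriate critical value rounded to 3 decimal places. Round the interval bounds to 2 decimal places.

The population standard deviation σ is known, so use a z-interval (standard normal critical value).

For 80% confidence, z* = 1.282 (from standard normal table)

Standard error: SE = σ/√n = 36/√106 = 3.496629

Margin of error: E = z* × SE = 1.282 × 3.496629 = 4.4827

Z-interval: x̄ ± E = 137 ± 4.4827 = (132.5173, 141.4827)

Rounded to 2 decimal places:

(132.52, 141.48)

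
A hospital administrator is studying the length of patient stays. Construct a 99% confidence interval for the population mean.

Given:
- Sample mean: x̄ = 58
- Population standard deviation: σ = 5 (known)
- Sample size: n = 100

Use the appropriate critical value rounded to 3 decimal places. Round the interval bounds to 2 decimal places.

The population standard deviation σ is known, so use a z-interval (standard normal critical value).

For 99% confidence, z* = 2.576 (from standard normal table)

Standard error: SE = σ/√n = 5/√100 = 0.500000

Margin of error: E = z* × SE = 2.576 × 0.500000 = 1.2880

Z-interval: x̄ ± E = 58 ± 1.2880 = (56.7120, 59.2880)

Rounded to 2 decimal places:

(56.71, 59.29)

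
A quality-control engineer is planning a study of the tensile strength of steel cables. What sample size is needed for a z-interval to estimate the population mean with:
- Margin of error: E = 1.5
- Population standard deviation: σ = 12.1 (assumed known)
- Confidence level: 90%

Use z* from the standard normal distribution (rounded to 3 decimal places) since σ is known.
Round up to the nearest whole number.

Using z* since population σ is known (z-interval formula).

For 90% confidence, z* = 1.645 (from standard normal table)

Sample size formula for z-interval: n = (z*σ/E)²

n = (1.645 × 12.1 / 1.5)²
  = (13.269667)²
  = 176.0841

Round up to the nearest whole number: n = 177

177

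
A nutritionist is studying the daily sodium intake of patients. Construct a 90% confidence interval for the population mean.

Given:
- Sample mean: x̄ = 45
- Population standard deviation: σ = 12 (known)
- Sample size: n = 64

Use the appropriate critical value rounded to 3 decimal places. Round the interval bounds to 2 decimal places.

The population standard deviation σ is known, so use a z-interval (standard normal critical value).

For 90% confidence, z* = 1.645 (from standard normal table)

Standard error: SE = σ/√n = 12/√64 = 1.500000

Margin of error: E = z* × SE = 1.645 × 1.500000 = 2.4675

Z-interval: x̄ ± E = 45 ± 2.4675 = (42.5325, 47.4675)

Rounded to 2 decimal places:

(42.53, 47.47)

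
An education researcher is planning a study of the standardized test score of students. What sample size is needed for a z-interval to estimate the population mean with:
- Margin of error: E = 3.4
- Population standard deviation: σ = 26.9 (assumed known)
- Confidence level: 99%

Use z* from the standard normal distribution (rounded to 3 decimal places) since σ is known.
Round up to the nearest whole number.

Using z* since population σ is known (z-interval formula).

For 99% confidence, z* = 2.576 (from standard normal table)

Sample size formula for z-interval: n = (z*σ/E)²

n = (2.576 × 26.9 / 3.4)²
  = (20.380706)²
  = 415.3732

Round up to the nearest whole number: n = 416

416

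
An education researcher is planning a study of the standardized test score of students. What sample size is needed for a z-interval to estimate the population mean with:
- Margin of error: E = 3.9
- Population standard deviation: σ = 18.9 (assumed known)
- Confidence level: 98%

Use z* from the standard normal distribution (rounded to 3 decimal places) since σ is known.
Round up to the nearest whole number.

Using z* since population σ is known (z-interval formula).

For 98% confidence, z* = 2.326 (from standard normal table)

Sample size formula for z-interval: n = (z*σ/E)²

n = (2.326 × 18.9 / 3.9)²
  = (11.272154)²
  = 127.0615

Round up to the nearest whole number: n = 128

128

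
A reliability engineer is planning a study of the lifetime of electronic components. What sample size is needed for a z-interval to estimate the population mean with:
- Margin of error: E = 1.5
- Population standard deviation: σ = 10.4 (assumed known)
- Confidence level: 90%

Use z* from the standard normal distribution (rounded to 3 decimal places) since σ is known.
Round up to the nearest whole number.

Using z* since population σ is known (z-interval formula).

For 90% confidence, z* = 1.645 (from standard normal table)

Sample size formula for z-interval: n = (z*σ/E)²

n = (1.645 × 10.4 / 1.5)²
  = (11.405333)²
  = 130.0816

Round up to the nearest whole number: n = 131

131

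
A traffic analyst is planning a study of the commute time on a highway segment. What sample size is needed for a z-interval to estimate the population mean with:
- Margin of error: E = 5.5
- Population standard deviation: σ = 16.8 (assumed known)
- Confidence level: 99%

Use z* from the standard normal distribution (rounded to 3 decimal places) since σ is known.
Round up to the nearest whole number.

Using z* since population σ is known (z-interval formula).

For 99% confidence, z* = 2.576 (from standard normal table)

Sample size formula for z-interval: n = (z*σ/E)²

n = (2.576 × 16.8 / 5.5)²
  = (7.868509)²
  = 61.9134

Round up to the nearest whole number: n = 62

62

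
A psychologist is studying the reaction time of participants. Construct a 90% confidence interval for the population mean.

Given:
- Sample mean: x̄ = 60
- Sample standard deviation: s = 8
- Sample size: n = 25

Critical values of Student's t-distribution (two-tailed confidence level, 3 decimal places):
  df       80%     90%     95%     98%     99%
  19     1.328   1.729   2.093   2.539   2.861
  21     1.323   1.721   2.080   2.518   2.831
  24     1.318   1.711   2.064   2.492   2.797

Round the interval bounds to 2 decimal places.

The population standard deviation σ is unknown (only the sample standard deviation s is given), so use a t-interval with df = n - 1 = 25 - 1 = 24.

For 90% confidence with df = 24, t* = 1.711 (from t-table)

Standard error: SE = s/√n = 8/√25 = 1.600000

Margin of error: E = t* × SE = 1.711 × 1.600000 = 2.7376

T-interval: x̄ ± E = 60 ± 2.7376 = (57.2624, 62.7376)

Rounded to 2 decimal places:

(57.26, 62.74)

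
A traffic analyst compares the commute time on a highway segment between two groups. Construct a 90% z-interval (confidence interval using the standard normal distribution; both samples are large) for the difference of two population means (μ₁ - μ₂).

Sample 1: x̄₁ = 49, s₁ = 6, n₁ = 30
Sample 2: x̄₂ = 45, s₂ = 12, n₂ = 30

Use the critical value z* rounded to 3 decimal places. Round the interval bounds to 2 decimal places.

Both samples are large (n₁ = 30 ≥ 30, n₂ = 30 ≥ 30), so a z-interval for the difference of means applies.

Point estimate: x̄₁ - x̄₂ = 49 - 45 = 4

Standard error: SE = √(s₁²/n₁ + s₂²/n₂)
= √(6²/30 + 12²/30)
= √(1.200000 + 4.800000)
= 2.449490

For 90% confidence, z* = 1.645 (from standard normal table)
Margin of error: E = z* × SE = 1.645 × 2.449490 = 4.0294

Z-interval: (x̄₁ - x̄₂) ± E = 4 ± 4.0294 = (-0.0294, 8.0294)

Rounded to 2 decimal places:

(-0.03, 8.03)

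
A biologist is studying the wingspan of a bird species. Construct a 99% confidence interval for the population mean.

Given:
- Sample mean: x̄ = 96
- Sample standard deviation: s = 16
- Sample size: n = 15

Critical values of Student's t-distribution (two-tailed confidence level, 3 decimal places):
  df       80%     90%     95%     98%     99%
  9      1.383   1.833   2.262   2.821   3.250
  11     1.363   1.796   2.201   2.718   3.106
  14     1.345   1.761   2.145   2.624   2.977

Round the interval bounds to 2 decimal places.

The population standard deviation σ is unknown (only the sample standard deviation s is given), so use a t-interval with df = n - 1 = 15 - 1 = 14.

For 99% confidence with df = 14, t* = 2.977 (from t-table)

Standard error: SE = s/√n = 16/√15 = 4.131182

Margin of error: E = t* × SE = 2.977 × 4.131182 = 12.2985

T-interval: x̄ ± E = 96 ± 12.2985 = (83.7015, 108.2985)

Rounded to 2 decimal places:

(83.70, 108.30)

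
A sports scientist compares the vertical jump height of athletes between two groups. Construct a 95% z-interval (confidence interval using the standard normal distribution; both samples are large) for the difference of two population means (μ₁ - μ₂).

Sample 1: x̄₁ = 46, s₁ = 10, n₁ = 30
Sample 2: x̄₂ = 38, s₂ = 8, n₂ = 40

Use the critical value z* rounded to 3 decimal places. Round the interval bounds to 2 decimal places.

Both samples are large (n₁ = 30 ≥ 30, n₂ = 40 ≥ 30), so a z-interval for the difference of means applies.

Point estimate: x̄₁ - x̄₂ = 46 - 38 = 8

Standard error: SE = √(s₁²/n₁ + s₂²/n₂)
= √(10²/30 + 8²/40)
= √(3.333333 + 1.600000)
= 2.221111

For 95% confidence, z* = 1.96 (from standard normal table)
Margin of error: E = z* × SE = 1.96 × 2.221111 = 4.3534

Z-interval: (x̄₁ - x̄₂) ± E = 8 ± 4.3534 = (3.6466, 12.3534)

Rounded to 2 decimal places:

(3.65, 12.35)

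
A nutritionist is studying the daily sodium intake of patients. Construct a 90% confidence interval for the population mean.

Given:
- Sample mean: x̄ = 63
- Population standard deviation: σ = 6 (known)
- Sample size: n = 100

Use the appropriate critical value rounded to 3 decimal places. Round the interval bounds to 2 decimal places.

The population standard deviation σ is known, so use a z-interval (standard normal critical value).

For 90% confidence, z* = 1.645 (from standard normal table)

Standard error: SE = σ/√n = 6/√100 = 0.600000

Margin of error: E = z* × SE = 1.645 × 0.600000 = 0.9870

Z-interval: x̄ ± E = 63 ± 0.9870 = (62.0130, 63.9870)

Rounded to 2 decimal places:

(62.01, 63.99)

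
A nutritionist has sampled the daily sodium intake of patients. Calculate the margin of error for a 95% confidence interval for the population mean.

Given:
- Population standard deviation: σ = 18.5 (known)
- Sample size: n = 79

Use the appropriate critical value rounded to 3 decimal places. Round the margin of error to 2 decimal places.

The population standard deviation σ is known, so use the z-interval margin of error formula.

For 95% confidence, z* = 1.96 (from standard normal table)

Margin of error formula for z-interval: E = z* × σ/√n

E = 1.96 × 18.5/√79
  = 1.96 × 2.081413
  = 4.0796

Rounded to 2 decimal places:

4.08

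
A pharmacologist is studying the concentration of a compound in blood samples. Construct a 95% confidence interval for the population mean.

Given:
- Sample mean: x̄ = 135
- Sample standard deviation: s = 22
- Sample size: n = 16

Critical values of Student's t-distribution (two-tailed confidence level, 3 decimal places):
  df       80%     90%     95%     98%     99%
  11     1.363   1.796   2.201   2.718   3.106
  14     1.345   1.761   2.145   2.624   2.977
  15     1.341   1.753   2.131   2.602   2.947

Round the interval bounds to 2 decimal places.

The population standard deviation σ is unknown (only the sample standard deviation s is given), so use a t-interval with df = n - 1 = 16 - 1 = 15.

For 95% confidence with df = 15, t* = 2.131 (from t-table)

Standard error: SE = s/√n = 22/√16 = 5.500000

Margin of error: E = t* × SE = 2.131 × 5.500000 = 11.7205

T-interval: x̄ ± E = 135 ± 11.7205 = (123.2795, 146.7205)

Rounded to 2 decimal places:

(123.28, 146.72)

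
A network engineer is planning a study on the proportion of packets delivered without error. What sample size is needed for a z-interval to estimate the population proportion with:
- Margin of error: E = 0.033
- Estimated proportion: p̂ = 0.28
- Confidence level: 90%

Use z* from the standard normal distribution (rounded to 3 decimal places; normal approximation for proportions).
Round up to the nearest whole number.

Using z* for proportion z-interval (normal approximation).

For 90% confidence, z* = 1.645 (from standard normal table)

Sample size formula for proportion z-interval: n = z*²p̂(1-p̂)/E²

n = 1.645² × 0.28 × 0.72 / 0.033²
  = 2.706025 × 0.2016 / 0.001089
  = 500.9501

Round up to the nearest whole number: n = 501

501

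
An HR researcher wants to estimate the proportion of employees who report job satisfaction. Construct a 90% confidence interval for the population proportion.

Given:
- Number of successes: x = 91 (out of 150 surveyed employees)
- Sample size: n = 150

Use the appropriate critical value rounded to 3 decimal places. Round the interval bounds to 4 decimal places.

Sample proportion: p̂ = 91/150 = 0.606667

Check conditions for normal approximation:
  np̂ = 91 ≥ 10 ✓
  n(1-p̂) = 59 ≥ 10 ✓

The sample is large enough, so use a z-interval (normal approximation) for the proportion.

For 90% confidence, z* = 1.645 (from standard normal table)

Standard error: SE = √(p̂(1-p̂)/n) = √(0.606667×0.393333/150) = 0.03988502

Margin of error: E = z* × SE = 1.645 × 0.03988502 = 0.065611

Z-interval: p̂ ± E = 0.606667 ± 0.065611 = (0.541056, 0.672278)

Rounded to 4 decimal places:

(0.5411, 0.6723)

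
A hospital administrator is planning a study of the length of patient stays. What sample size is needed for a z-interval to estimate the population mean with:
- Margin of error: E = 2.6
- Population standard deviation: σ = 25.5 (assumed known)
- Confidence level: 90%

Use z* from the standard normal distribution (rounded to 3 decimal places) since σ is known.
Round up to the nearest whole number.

Using z* since population σ is known (z-interval formula).

For 90% confidence, z* = 1.645 (from standard normal table)

Sample size formula for z-interval: n = (z*σ/E)²

n = (1.645 × 25.5 / 2.6)²
  = (16.133654)²
  = 260.2948

Round up to the nearest whole number: n = 261

261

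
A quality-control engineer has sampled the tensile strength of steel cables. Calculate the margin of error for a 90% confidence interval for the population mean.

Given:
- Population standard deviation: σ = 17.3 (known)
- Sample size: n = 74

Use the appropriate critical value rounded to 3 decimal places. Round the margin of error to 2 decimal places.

The population standard deviation σ is known, so use the z-interval margin of error formula.

For 90% confidence, z* = 1.645 (from standard normal table)

Margin of error formula for z-interval: E = z* × σ/√n

E = 1.645 × 17.3/√74
  = 1.645 × 2.011084
  = 3.3082

Rounded to 2 decimal places:

3.31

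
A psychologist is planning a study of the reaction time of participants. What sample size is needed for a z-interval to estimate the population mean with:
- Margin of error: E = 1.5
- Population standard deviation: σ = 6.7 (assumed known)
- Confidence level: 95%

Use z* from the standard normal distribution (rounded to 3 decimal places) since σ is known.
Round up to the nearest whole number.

Using z* since population σ is known (z-interval formula).

For 95% confidence, z* = 1.96 (from standard normal table)

Sample size formula for z-interval: n = (z*σ/E)²

n = (1.96 × 6.7 / 1.5)²
  = (8.754667)²
  = 76.6442

Round up to the nearest whole number: n = 77

77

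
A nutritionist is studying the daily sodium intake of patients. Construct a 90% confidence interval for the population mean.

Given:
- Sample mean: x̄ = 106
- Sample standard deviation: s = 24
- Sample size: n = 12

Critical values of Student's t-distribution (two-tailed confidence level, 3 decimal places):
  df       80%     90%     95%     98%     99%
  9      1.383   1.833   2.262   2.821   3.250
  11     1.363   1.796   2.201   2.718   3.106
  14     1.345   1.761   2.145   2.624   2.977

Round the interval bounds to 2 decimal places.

The population standard deviation σ is unknown (only the sample standard deviation s is given), so use a t-interval with df = n - 1 = 12 - 1 = 11.

For 90% confidence with df = 11, t* = 1.796 (from t-table)

Standard error: SE = s/√n = 24/√12 = 6.928203

Margin of error: E = t* × SE = 1.796 × 6.928203 = 12.4431

T-interval: x̄ ± E = 106 ± 12.4431 = (93.5569, 118.4431)

Rounded to 2 decimal places:

(93.56, 118.44)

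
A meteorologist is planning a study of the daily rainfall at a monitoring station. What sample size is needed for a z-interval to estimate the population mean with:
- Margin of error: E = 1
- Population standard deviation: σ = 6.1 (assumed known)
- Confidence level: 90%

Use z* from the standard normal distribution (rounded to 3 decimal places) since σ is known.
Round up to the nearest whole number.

Using z* since population σ is known (z-interval formula).

For 90% confidence, z* = 1.645 (from standard normal table)

Sample size formula for z-interval: n = (z*σ/E)²

n = (1.645 × 6.1 / 1)²
  = (10.034500)²
  = 100.6912

Round up to the nearest whole number: n = 101

101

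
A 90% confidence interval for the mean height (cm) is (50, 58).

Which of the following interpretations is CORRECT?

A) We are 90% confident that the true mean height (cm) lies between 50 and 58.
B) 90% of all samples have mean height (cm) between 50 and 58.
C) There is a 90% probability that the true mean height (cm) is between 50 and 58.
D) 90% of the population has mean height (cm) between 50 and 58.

A confidence interval represents our confidence in the procedure, not a probability statement about the parameter.

Key concept: If we repeated this sampling process many times and computed a 90% CI each time, about 90% of those intervals would contain the true population parameter.

For this specific interval (50, 58):
- Midpoint (point estimate): 54
- Margin of error: 4

The correct interpretation is the one stating confidence that the true parameter lies in the interval — option A.

A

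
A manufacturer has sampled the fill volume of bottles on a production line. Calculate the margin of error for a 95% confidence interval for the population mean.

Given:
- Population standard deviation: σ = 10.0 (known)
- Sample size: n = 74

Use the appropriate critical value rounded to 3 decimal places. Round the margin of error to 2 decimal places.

The population standard deviation σ is known, so use the z-interval margin of error formula.

For 95% confidence, z* = 1.96 (from standard normal table)

Margin of error formula for z-interval: E = z* × σ/√n

E = 1.96 × 10.0/√74
  = 1.96 × 1.162476
  = 2.2785

Rounded to 2 decimal places:

2.28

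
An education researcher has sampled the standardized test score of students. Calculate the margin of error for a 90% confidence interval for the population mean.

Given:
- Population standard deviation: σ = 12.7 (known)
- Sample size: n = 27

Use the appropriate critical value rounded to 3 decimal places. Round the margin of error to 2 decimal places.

The population standard deviation σ is known, so use the z-interval margin of error formula.

For 90% confidence, z* = 1.645 (from standard normal table)

Margin of error formula for z-interval: E = z* × σ/√n

E = 1.645 × 12.7/√27
  = 1.645 × 2.444116
  = 4.0206

Rounded to 2 decimal places:

4.02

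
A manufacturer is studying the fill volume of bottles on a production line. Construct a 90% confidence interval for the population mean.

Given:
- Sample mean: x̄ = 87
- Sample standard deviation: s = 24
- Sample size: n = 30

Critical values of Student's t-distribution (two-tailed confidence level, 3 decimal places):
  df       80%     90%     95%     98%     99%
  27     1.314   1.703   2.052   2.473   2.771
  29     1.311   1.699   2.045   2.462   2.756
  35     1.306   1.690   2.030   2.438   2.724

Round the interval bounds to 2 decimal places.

The population standard deviation σ is unknown (only the sample standard deviation s is given), so use a t-interval with df = n - 1 = 30 - 1 = 29.

For 90% confidence with df = 29, t* = 1.699 (from t-table)

Standard error: SE = s/√n = 24/√30 = 4.381780

Margin of error: E = t* × SE = 1.699 × 4.381780 = 7.4446

T-interval: x̄ ± E = 87 ± 7.4446 = (79.5554, 94.4446)

Rounded to 2 decimal places:

(79.56, 94.44)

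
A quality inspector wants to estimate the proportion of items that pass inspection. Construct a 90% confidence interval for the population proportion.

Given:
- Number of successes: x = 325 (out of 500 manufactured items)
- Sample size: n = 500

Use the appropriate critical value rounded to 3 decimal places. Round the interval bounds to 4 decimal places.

Sample proportion: p̂ = 325/500 = 0.650000

Check conditions for normal approximation:
  np̂ = 325 ≥ 10 ✓
  n(1-p̂) = 175 ≥ 10 ✓

The sample is large enough, so use a z-interval (normal approximation) for the proportion.

For 90% confidence, z* = 1.645 (from standard normal table)

Standard error: SE = √(p̂(1-p̂)/n) = √(0.650000×0.350000/500) = 0.02133073

Margin of error: E = z* × SE = 1.645 × 0.02133073 = 0.035089

Z-interval: p̂ ± E = 0.650000 ± 0.035089 = (0.614911, 0.685089)

Rounded to 4 decimal places:

(0.6149, 0.6851)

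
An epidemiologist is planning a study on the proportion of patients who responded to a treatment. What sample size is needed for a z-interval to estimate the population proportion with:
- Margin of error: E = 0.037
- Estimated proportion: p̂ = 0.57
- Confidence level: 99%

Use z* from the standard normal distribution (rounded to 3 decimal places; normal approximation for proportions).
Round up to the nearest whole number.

Using z* for proportion z-interval (normal approximation).

For 99% confidence, z* = 2.576 (from standard normal table)

Sample size formula for proportion z-interval: n = z*²p̂(1-p̂)/E²

n = 2.576² × 0.57 × 0.43 / 0.037²
  = 6.635776 × 0.2451 / 0.001369
  = 1188.0414

Round up to the nearest whole number: n = 1189

1189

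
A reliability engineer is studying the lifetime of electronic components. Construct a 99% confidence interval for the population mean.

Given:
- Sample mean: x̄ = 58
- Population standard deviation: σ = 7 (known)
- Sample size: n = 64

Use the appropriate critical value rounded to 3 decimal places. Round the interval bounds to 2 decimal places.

The population standard deviation σ is known, so use a z-interval (standard normal critical value).

For 99% confidence, z* = 2.576 (from standard normal table)

Standard error: SE = σ/√n = 7/√64 = 0.875000

Margin of error: E = z* × SE = 2.576 × 0.875000 = 2.2540

Z-interval: x̄ ± E = 58 ± 2.2540 = (55.7460, 60.2540)

Rounded to 2 decimal places:

(55.75, 60.25)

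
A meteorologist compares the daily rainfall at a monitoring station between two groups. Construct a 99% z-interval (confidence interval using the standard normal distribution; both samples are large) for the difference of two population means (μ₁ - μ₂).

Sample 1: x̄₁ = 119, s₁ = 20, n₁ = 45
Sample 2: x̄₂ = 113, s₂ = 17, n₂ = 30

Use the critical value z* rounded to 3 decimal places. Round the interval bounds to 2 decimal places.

Both samples are large (n₁ = 45 ≥ 30, n₂ = 30 ≥ 30), so a z-interval for the difference of means applies.

Point estimate: x̄₁ - x̄₂ = 119 - 113 = 6

Standard error: SE = √(s₁²/n₁ + s₂²/n₂)
= √(20²/45 + 17²/30)
= √(8.888889 + 9.633333)
= 4.303745

For 99% confidence, z* = 2.576 (from standard normal table)
Margin of error: E = z* × SE = 2.576 × 4.303745 = 11.0864

Z-interval: (x̄₁ - x̄₂) ± E = 6 ± 11.0864 = (-5.0864, 17.0864)

Rounded to 2 decimal places:

(-5.09, 17.09)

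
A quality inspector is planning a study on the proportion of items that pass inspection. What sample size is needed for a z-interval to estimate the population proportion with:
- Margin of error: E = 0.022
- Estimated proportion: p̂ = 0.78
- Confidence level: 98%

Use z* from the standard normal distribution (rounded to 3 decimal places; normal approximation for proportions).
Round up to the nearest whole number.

Using z* for proportion z-interval (normal approximation).

For 98% confidence, z* = 2.326 (from standard normal table)

Sample size formula for proportion z-interval: n = z*²p̂(1-p̂)/E²

n = 2.326² × 0.78 × 0.22 / 0.022²
  = 5.410276 × 0.1716 / 0.000484
  = 1918.1888

Round up to the nearest whole number: n = 1919

1919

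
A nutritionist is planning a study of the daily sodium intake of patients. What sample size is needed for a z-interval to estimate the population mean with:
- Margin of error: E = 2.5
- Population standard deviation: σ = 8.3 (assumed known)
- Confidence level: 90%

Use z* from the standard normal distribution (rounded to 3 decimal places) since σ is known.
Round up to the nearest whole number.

Using z* since population σ is known (z-interval formula).

For 90% confidence, z* = 1.645 (from standard normal table)

Sample size formula for z-interval: n = (z*σ/E)²

n = (1.645 × 8.3 / 2.5)²
  = (5.461400)²
  = 29.8269

Round up to the nearest whole number: n = 30

30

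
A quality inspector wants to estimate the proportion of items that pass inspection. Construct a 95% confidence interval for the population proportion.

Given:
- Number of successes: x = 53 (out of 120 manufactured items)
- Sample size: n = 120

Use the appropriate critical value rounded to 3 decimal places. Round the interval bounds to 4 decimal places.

Sample proportion: p̂ = 53/120 = 0.441667

Check conditions for normal approximation:
  np̂ = 53 ≥ 10 ✓
  n(1-p̂) = 67 ≥ 10 ✓

The sample is large enough, so use a z-interval (normal approximation) for the proportion.

For 95% confidence, z* = 1.96 (from standard normal table)

Standard error: SE = √(p̂(1-p̂)/n) = √(0.441667×0.558333/120) = 0.04533185

Margin of error: E = z* × SE = 1.96 × 0.04533185 = 0.088850

Z-interval: p̂ ± E = 0.441667 ± 0.088850 = (0.352816, 0.530517)

Rounded to 4 decimal places:

(0.3528, 0.5305)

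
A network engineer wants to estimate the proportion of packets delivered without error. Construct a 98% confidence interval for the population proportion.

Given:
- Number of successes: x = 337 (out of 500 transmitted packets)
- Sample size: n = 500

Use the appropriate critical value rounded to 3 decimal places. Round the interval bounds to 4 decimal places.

Sample proportion: p̂ = 337/500 = 0.674000

Check conditions for normal approximation:
  np̂ = 337 ≥ 10 ✓
  n(1-p̂) = 163 ≥ 10 ✓

The sample is large enough, so use a z-interval (normal approximation) for the proportion.

For 98% confidence, z* = 2.326 (from standard normal table)

Standard error: SE = √(p̂(1-p̂)/n) = √(0.674000×0.326000/500) = 0.02096302

Margin of error: E = z* × SE = 2.326 × 0.02096302 = 0.048760

Z-interval: p̂ ± E = 0.674000 ± 0.048760 = (0.625240, 0.722760)

Rounded to 4 decimal places:

(0.6252, 0.7228)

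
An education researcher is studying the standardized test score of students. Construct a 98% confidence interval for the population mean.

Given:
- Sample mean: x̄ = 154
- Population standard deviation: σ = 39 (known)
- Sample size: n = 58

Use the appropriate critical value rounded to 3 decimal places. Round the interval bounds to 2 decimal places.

The population standard deviation σ is known, so use a z-interval (standard normal critical value).

For 98% confidence, z* = 2.326 (from standard normal table)

Standard error: SE = σ/√n = 39/√58 = 5.120951

Margin of error: E = z* × SE = 2.326 × 5.120951 = 11.9113

Z-interval: x̄ ± E = 154 ± 11.9113 = (142.0887, 165.9113)

Rounded to 2 decimal places:

(142.09, 165.91)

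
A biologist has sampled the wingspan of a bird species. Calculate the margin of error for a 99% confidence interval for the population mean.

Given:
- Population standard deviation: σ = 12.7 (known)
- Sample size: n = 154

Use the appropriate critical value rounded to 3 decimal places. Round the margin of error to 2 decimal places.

The population standard deviation σ is known, so use the z-interval margin of error formula.

For 99% confidence, z* = 2.576 (from standard normal table)

Margin of error formula for z-interval: E = z* × σ/√n

E = 2.576 × 12.7/√154
  = 2.576 × 1.023395
  = 2.6363

Rounded to 2 decimal places:

2.64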